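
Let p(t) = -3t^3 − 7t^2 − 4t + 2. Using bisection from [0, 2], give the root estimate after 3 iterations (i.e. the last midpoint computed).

0.25

p(1) = -12 < 0, so the root lies in [0, 1]
p(0.5) = -2.125 < 0, so the root lies in [0, 0.5]
p(0.25) = 0.515625 > 0, so the root lies in [0.25, 0.5]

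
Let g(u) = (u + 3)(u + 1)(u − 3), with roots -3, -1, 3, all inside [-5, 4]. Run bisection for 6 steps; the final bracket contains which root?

midpoint -0.5: g = -4.375 < 0 → [-0.5, 4]
midpoint 1.75: g = -16.328125 < 0 → [1.75, 4]
midpoint 2.875: g = -2.845703 < 0 → [2.875, 4]
midpoint 3.4375: g = 12.4978 > 0 → [2.875, 3.4375]
midpoint 3.15625: g = 3.998 > 0 → [2.875, 3.15625]
midpoint 3.015625: g = 0.3774 > 0 → [2.875, 3.015625]

3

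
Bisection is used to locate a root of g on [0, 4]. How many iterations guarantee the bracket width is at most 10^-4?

16

Width after n steps is 4/2^n. Need 2^n ≥ 4/10^-4 = 40000.
2^15 = 32768 < 40000 ≤ 2^16 = 65536, so n = 16.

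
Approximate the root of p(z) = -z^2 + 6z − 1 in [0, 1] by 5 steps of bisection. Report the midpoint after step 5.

0.15625

midpoint 0.5: p = 1.75 > 0 → [0, 0.5]
midpoint 0.25: p = 0.4375 > 0 → [0, 0.25]
midpoint 0.125: p = -0.265625 < 0 → [0.125, 0.25]
midpoint 0.1875: p = 0.0898 > 0 → [0.125, 0.1875]
midpoint 0.15625: p = -0.0869 < 0 → [0.15625, 0.1875]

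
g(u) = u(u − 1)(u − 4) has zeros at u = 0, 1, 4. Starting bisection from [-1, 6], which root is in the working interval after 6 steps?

4

m = 2.5, g(m) = -5.625 (−); new bracket [2.5, 6]
m = 4.25, g(m) = 3.453125 (+); new bracket [2.5, 4.25]
m = 3.375, g(m) = -5.009766 (−); new bracket [3.375, 4.25]
m = 3.8125, g(m) = -2.0105 (−); new bracket [3.8125, 4.25]
m = 4.03125, g(m) = 0.3819 (+); new bracket [3.8125, 4.03125]
m = 3.921875, g(m) = -0.8953 (−); new bracket [3.921875, 4.03125]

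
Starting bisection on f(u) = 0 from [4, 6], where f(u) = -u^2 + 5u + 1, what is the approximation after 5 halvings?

5.1875

m = 5, f(m) = 1 (+); new bracket [5, 6]
m = 5.5, f(m) = -1.75 (−); new bracket [5, 5.5]
m = 5.25, f(m) = -0.3125 (−); new bracket [5, 5.25]
m = 5.125, f(m) = 0.3594 (+); new bracket [5.125, 5.25]
m = 5.1875, f(m) = 0.0273 (+); new bracket [5.1875, 5.25]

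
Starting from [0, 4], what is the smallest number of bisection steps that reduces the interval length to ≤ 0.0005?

13

Width after n steps is 4/2^n. Need 2^n ≥ 4/0.0005 = 8000.
2^12 = 4096 < 8000 ≤ 2^13 = 8192, so n = 13.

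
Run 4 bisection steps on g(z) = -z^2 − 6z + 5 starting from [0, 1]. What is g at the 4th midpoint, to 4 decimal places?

m = 0.5, g(m) = 1.75 (+); new bracket [0.5, 1]
m = 0.75, g(m) = -0.0625 (−); new bracket [0.5, 0.75]
m = 0.625, g(m) = 0.859375 (+); new bracket [0.625, 0.75]
m = 0.6875, g(m) = 0.4023 (+); new bracket [0.6875, 0.75]

0.4023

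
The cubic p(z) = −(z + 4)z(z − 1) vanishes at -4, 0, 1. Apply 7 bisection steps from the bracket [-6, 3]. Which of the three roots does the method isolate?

m = -1.5, p(m) = -9.375 (−); new bracket [-6, -1.5]
m = -3.75, p(m) = -4.453125 (−); new bracket [-6, -3.75]
m = -4.875, p(m) = 25.060547 (+); new bracket [-4.875, -3.75]
m = -4.3125, p(m) = 7.1594 (+); new bracket [-4.3125, -3.75]
m = -4.03125, p(m) = 0.6338 (+); new bracket [-4.03125, -3.75]
m = -3.890625, p(m) = -2.0811 (−); new bracket [-4.03125, -3.890625]
m = -3.9609375, p(m) = -0.7676 (−); new bracket [-4.03125, -3.9609375]

-4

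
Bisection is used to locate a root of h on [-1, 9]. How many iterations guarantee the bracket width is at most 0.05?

8

Width after n steps is 10/2^n. Need 2^n ≥ 10/0.05 = 200.
2^7 = 128 < 200 ≤ 2^8 = 256, so n = 8.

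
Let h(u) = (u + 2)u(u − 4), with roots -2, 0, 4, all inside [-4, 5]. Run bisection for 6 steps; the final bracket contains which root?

4

h(0.5) = -4.375 < 0, so the root lies in [0.5, 5]
h(2.75) = -16.328125 < 0, so the root lies in [2.75, 5]
h(3.875) = -2.845703 < 0, so the root lies in [3.875, 5]
h(4.4375) = 12.4978 > 0, so the root lies in [3.875, 4.4375]
h(4.15625) = 3.998 > 0, so the root lies in [3.875, 4.15625]
h(4.015625) = 0.3774 > 0, so the root lies in [3.875, 4.015625]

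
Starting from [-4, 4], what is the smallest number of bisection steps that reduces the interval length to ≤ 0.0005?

14

Width after n steps is 8/2^n. Need 2^n ≥ 8/0.0005 = 16000.
2^13 = 8192 < 16000 ≤ 2^14 = 16384, so n = 14.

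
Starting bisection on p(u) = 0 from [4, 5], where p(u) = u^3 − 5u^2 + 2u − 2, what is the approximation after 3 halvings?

4.625

midpoint 4.5: p = -3.125 < 0 → [4.5, 5]
midpoint 4.75: p = 1.859375 > 0 → [4.5, 4.75]
midpoint 4.625: p = -0.771484 < 0 → [4.625, 4.75]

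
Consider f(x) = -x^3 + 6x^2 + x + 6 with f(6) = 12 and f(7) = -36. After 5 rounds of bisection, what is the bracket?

m = 6.5, f(m) = -8.625 (−); new bracket [6, 6.5]
m = 6.25, f(m) = 2.484375 (+); new bracket [6.25, 6.5]
m = 6.375, f(m) = -2.865234 (−); new bracket [6.25, 6.375]
m = 6.3125, f(m) = -0.1399 (−); new bracket [6.25, 6.3125]
m = 6.28125, f(m) = 1.1848 (+); new bracket [6.28125, 6.3125]

[6.28125, 6.3125]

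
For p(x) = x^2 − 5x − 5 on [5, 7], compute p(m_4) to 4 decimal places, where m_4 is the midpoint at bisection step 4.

midpoint 6: p = 1 > 0 → [5, 6]
midpoint 5.5: p = -2.25 < 0 → [5.5, 6]
midpoint 5.75: p = -0.6875 < 0 → [5.75, 6]
midpoint 5.875: p = 0.1406 > 0 → [5.75, 5.875]

0.1406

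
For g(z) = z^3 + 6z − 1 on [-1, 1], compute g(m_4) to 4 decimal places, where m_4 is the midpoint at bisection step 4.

-0.2480

m = 0, g(m) = -1 (−); new bracket [0, 1]
m = 0.5, g(m) = 2.125 (+); new bracket [0, 0.5]
m = 0.25, g(m) = 0.515625 (+); new bracket [0, 0.25]
m = 0.125, g(m) = -0.248 (−); new bracket [0.125, 0.25]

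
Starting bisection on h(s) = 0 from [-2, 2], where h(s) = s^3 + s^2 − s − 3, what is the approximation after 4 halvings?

m = 0, h(m) = -3 (−); new bracket [0, 2]
m = 1, h(m) = -2 (−); new bracket [1, 2]
m = 1.5, h(m) = 1.125 (+); new bracket [1, 1.5]
m = 1.25, h(m) = -0.7344 (−); new bracket [1.25, 1.5]

1.25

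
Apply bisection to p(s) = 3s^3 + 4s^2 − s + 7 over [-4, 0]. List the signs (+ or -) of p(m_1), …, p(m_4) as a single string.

midpoint -2: p = 1 > 0 → [-4, -2]
midpoint -3: p = -35 < 0 → [-3, -2]
midpoint -2.5: p = -12.375 < 0 → [-2.5, -2]
midpoint -2.25: p = -4.6719 < 0 → [-2.25, -2]

+---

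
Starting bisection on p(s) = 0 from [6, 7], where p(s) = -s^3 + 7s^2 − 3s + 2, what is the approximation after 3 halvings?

6.625

midpoint 6.5: p = 3.625 > 0 → [6.5, 7]
midpoint 6.75: p = -6.859375 < 0 → [6.5, 6.75]
midpoint 6.625: p = -1.416016 < 0 → [6.5, 6.625]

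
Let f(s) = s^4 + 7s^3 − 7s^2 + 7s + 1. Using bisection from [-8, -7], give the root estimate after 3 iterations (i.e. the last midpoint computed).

s = -7.5 gives f = -234.3125, negative; keep [-8, -7.5]
s = -7.75 gives f = -124.574219, negative; keep [-8, -7.75]
s = -7.875 gives f = -60.907959, negative; keep [-8, -7.875]

-7.875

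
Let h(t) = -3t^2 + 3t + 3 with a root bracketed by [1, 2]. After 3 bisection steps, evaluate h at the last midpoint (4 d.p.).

-0.0469

t = 1.5 gives h = 0.75, positive; keep [1.5, 2]
t = 1.75 gives h = -0.9375, negative; keep [1.5, 1.75]
t = 1.625 gives h = -0.046875, negative; keep [1.5, 1.625]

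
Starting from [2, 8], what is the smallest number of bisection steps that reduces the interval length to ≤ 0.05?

Width after n steps is 6/2^n. Need 2^n ≥ 6/0.05 = 120.
2^6 = 64 < 120 ≤ 2^7 = 128, so n = 7.

7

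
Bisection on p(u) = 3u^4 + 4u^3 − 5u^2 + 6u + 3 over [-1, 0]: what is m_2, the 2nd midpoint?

-0.25

m = -0.5, p(m) = -1.5625 (−); new bracket [-0.5, 0]
m = -0.25, p(m) = 1.136719 (+); new bracket [-0.5, -0.25]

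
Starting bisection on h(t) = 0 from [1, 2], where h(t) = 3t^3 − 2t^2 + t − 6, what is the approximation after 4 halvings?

1.4375

midpoint 1.5: h = 1.125 > 0 → [1, 1.5]
midpoint 1.25: h = -2.015625 < 0 → [1.25, 1.5]
midpoint 1.375: h = -0.607422 < 0 → [1.375, 1.5]
midpoint 1.4375: h = 0.2161 > 0 → [1.375, 1.4375]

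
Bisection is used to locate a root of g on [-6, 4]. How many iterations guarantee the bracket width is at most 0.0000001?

27

Width after n steps is 10/2^n. Need 2^n ≥ 10/0.0000001 = 100000000.
2^26 = 67108864 < 100000000 ≤ 2^27 = 134217728, so n = 27.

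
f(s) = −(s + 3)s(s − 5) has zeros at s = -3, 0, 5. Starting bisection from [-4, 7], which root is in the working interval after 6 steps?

f(1.5) = 23.625 > 0, so the root lies in [1.5, 7]
f(4.25) = 23.109375 > 0, so the root lies in [4.25, 7]
f(5.625) = -30.322266 < 0, so the root lies in [4.25, 5.625]
f(4.9375) = 2.4495 > 0, so the root lies in [4.9375, 5.625]
f(5.28125) = -12.3006 < 0, so the root lies in [4.9375, 5.28125]
f(5.109375) = -4.5318 < 0, so the root lies in [4.9375, 5.109375]

5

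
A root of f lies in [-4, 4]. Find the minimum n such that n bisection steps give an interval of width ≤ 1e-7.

Width after n steps is 8/2^n. Need 2^n ≥ 8/1e-7 = 80000000.
2^26 = 67108864 < 80000000 ≤ 2^27 = 134217728, so n = 27.

27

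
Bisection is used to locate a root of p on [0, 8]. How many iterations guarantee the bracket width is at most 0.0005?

Width after n steps is 8/2^n. Need 2^n ≥ 8/0.0005 = 16000.
2^13 = 8192 < 16000 ≤ 2^14 = 16384, so n = 14.

14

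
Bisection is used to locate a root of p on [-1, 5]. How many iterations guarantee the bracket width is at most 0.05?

7

Width after n steps is 6/2^n. Need 2^n ≥ 6/0.05 = 120.
2^6 = 64 < 120 ≤ 2^7 = 128, so n = 7.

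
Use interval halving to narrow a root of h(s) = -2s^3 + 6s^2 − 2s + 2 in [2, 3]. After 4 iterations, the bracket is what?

s = 2.5 gives h = 3.25, positive; keep [2.5, 3]
s = 2.75 gives h = 0.28125, positive; keep [2.75, 3]
s = 2.875 gives h = -1.683594, negative; keep [2.75, 2.875]
s = 2.8125 gives h = -0.6587, negative; keep [2.75, 2.8125]

[2.75, 2.8125]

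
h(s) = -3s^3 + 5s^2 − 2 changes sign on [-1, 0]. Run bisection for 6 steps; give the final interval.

midpoint -0.5: h = -0.375 < 0 → [-1, -0.5]
midpoint -0.75: h = 2.078125 > 0 → [-0.75, -0.5]
midpoint -0.625: h = 0.685547 > 0 → [-0.625, -0.5]
midpoint -0.5625: h = 0.116 > 0 → [-0.5625, -0.5]
midpoint -0.53125: h = -0.1391 < 0 → [-0.5625, -0.53125]
midpoint -0.546875: h = -0.014 < 0 → [-0.5625, -0.546875]

[-0.5625, -0.546875]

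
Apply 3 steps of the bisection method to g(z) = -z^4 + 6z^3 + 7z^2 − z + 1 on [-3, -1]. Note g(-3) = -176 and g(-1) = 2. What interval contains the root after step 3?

midpoint -2: g = -33 < 0 → [-2, -1]
midpoint -1.5: g = -7.0625 < 0 → [-1.5, -1]
midpoint -1.25: g = -0.972656 < 0 → [-1.25, -1]

[-1.25, -1]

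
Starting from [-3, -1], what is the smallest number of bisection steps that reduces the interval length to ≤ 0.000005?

Width after n steps is 2/2^n. Need 2^n ≥ 2/0.000005 = 400000.
2^18 = 262144 < 400000 ≤ 2^19 = 524288, so n = 19.

19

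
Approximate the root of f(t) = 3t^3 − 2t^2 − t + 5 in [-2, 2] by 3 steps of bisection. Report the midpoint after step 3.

-1.5

t = 0 gives f = 5, positive; keep [-2, 0]
t = -1 gives f = 1, positive; keep [-2, -1]
t = -1.5 gives f = -8.125, negative; keep [-1.5, -1]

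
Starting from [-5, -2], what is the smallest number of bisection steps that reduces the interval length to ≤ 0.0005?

Width after n steps is 3/2^n. Need 2^n ≥ 3/0.0005 = 6000.
2^12 = 4096 < 6000 ≤ 2^13 = 8192, so n = 13.

13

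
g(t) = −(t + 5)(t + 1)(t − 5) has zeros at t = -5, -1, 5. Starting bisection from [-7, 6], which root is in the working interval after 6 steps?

midpoint -0.5: g = 12.375 > 0 → [-0.5, 6]
midpoint 2.75: g = 65.390625 > 0 → [2.75, 6]
midpoint 4.375: g = 31.494141 > 0 → [4.375, 6]
midpoint 5.1875: g = -11.8191 < 0 → [4.375, 5.1875]
midpoint 4.78125: g = 12.3698 > 0 → [4.78125, 5.1875]
midpoint 4.984375: g = 0.9336 > 0 → [4.984375, 5.1875]

5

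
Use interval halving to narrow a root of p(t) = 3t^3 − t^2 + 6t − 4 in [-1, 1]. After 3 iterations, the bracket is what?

midpoint 0: p = -4 < 0 → [0, 1]
midpoint 0.5: p = -0.875 < 0 → [0.5, 1]
midpoint 0.75: p = 1.203125 > 0 → [0.5, 0.75]

[0.5, 0.75]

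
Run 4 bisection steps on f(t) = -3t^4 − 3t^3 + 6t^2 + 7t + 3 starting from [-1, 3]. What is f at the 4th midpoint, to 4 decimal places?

f(1) = 10 > 0, so the root lies in [1, 3]
f(2) = -31 < 0, so the root lies in [1, 2]
f(1.5) = 1.6875 > 0, so the root lies in [1.5, 2]
f(1.75) = -10.5898 < 0, so the root lies in [1.5, 1.75]

-10.5898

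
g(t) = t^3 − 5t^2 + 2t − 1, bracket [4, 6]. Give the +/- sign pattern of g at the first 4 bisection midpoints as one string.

+-++

midpoint 5: g = 9 > 0 → [4, 5]
midpoint 4.5: g = -2.125 < 0 → [4.5, 5]
midpoint 4.75: g = 2.859375 > 0 → [4.5, 4.75]
midpoint 4.625: g = 0.2285 > 0 → [4.5, 4.625]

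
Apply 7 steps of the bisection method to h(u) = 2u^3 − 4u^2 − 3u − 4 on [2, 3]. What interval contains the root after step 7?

u = 2.5 gives h = -5.25, negative; keep [2.5, 3]
u = 2.75 gives h = -0.90625, negative; keep [2.75, 3]
u = 2.875 gives h = 1.839844, positive; keep [2.75, 2.875]
u = 2.8125 gives h = 0.4165, positive; keep [2.75, 2.8125]
u = 2.78125 gives h = -0.2573, negative; keep [2.78125, 2.8125]
u = 2.796875 gives h = 0.0765, positive; keep [2.78125, 2.796875]
u = 2.7890625 gives h = -0.0912, negative; keep [2.7890625, 2.796875]

[2.7890625, 2.796875]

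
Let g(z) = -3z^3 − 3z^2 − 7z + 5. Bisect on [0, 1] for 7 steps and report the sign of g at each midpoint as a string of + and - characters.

+----++

m = 0.5, g(m) = 0.375 (+); new bracket [0.5, 1]
m = 0.75, g(m) = -3.203125 (−); new bracket [0.5, 0.75]
m = 0.625, g(m) = -1.279297 (−); new bracket [0.5, 0.625]
m = 0.5625, g(m) = -0.4207 (−); new bracket [0.5, 0.5625]
m = 0.53125, g(m) = -0.0152 (−); new bracket [0.5, 0.53125]
m = 0.515625, g(m) = 0.1818 (+); new bracket [0.515625, 0.53125]
m = 0.5234375, g(m) = 0.0837 (+); new bracket [0.5234375, 0.53125]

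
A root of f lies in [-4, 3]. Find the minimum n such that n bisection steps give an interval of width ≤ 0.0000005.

Width after n steps is 7/2^n. Need 2^n ≥ 7/0.0000005 = 14000000.
2^23 = 8388608 < 14000000 ≤ 2^24 = 16777216, so n = 24.

24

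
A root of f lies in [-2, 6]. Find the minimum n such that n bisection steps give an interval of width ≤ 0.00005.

18

Width after n steps is 8/2^n. Need 2^n ≥ 8/0.00005 = 160000.
2^17 = 131072 < 160000 ≤ 2^18 = 262144, so n = 18.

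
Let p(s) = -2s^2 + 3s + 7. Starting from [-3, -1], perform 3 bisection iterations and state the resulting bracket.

[-1.5, -1.25]

p(-2) = -7 < 0, so the root lies in [-2, -1]
p(-1.5) = -2 < 0, so the root lies in [-1.5, -1]
p(-1.25) = 0.125 > 0, so the root lies in [-1.5, -1.25]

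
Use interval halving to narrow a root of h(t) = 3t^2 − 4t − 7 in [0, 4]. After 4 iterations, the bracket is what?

t = 2 gives h = -3, negative; keep [2, 4]
t = 3 gives h = 8, positive; keep [2, 3]
t = 2.5 gives h = 1.75, positive; keep [2, 2.5]
t = 2.25 gives h = -0.8125, negative; keep [2.25, 2.5]

[2.25, 2.5]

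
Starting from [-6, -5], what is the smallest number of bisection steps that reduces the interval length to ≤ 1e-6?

Width after n steps is 1/2^n. Need 2^n ≥ 1/1e-6 = 1000000.
2^19 = 524288 < 1000000 ≤ 2^20 = 1048576, so n = 20.

20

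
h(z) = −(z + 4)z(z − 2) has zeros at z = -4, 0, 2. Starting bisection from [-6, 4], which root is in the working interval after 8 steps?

-4

z = -1 gives h = -9, negative; keep [-6, -1]
z = -3.5 gives h = -9.625, negative; keep [-6, -3.5]
z = -4.75 gives h = 24.046875, positive; keep [-4.75, -3.5]
z = -4.125 gives h = 3.1582, positive; keep [-4.125, -3.5]
z = -3.8125 gives h = -4.155, negative; keep [-4.125, -3.8125]
z = -3.96875 gives h = -0.7403, negative; keep [-4.125, -3.96875]
z = -4.046875 gives h = 1.1471, positive; keep [-4.046875, -3.96875]
z = -4.0078125 gives h = 0.1881, positive; keep [-4.0078125, -3.96875]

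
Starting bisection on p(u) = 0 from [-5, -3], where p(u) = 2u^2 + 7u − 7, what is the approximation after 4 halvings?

u = -4 gives p = -3, negative; keep [-5, -4]
u = -4.5 gives p = 2, positive; keep [-4.5, -4]
u = -4.25 gives p = -0.625, negative; keep [-4.5, -4.25]
u = -4.375 gives p = 0.6562, positive; keep [-4.375, -4.25]

-4.375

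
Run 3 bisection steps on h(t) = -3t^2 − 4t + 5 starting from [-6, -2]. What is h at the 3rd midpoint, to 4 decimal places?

m = -4, h(m) = -27 (−); new bracket [-4, -2]
m = -3, h(m) = -10 (−); new bracket [-3, -2]
m = -2.5, h(m) = -3.75 (−); new bracket [-2.5, -2]

-3.7500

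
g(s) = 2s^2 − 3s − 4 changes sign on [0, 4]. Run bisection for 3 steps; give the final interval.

midpoint 2: g = -2 < 0 → [2, 4]
midpoint 3: g = 5 > 0 → [2, 3]
midpoint 2.5: g = 1 > 0 → [2, 2.5]

[2, 2.5]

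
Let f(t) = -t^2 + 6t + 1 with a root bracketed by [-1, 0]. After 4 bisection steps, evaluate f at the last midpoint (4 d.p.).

f(-0.5) = -2.25 < 0, so the root lies in [-0.5, 0]
f(-0.25) = -0.5625 < 0, so the root lies in [-0.25, 0]
f(-0.125) = 0.234375 > 0, so the root lies in [-0.25, -0.125]
f(-0.1875) = -0.1602 < 0, so the root lies in [-0.1875, -0.125]

-0.1602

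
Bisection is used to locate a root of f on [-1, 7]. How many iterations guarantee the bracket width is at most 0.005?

Width after n steps is 8/2^n. Need 2^n ≥ 8/0.005 = 1600.
2^10 = 1024 < 1600 ≤ 2^11 = 2048, so n = 11.

11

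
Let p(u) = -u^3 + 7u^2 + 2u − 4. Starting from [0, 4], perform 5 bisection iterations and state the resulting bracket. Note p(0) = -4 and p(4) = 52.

midpoint 2: p = 20 > 0 → [0, 2]
midpoint 1: p = 4 > 0 → [0, 1]
midpoint 0.5: p = -1.375 < 0 → [0.5, 1]
midpoint 0.75: p = 1.0156 > 0 → [0.5, 0.75]
midpoint 0.625: p = -0.2598 < 0 → [0.625, 0.75]

[0.625, 0.75]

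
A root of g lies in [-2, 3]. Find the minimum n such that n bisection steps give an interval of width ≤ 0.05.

7

Width after n steps is 5/2^n. Need 2^n ≥ 5/0.05 = 100.
2^6 = 64 < 100 ≤ 2^7 = 128, so n = 7.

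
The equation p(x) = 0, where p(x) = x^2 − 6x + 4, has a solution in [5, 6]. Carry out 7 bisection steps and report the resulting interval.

[5.234375, 5.2421875]

m = 5.5, p(m) = 1.25 (+); new bracket [5, 5.5]
m = 5.25, p(m) = 0.0625 (+); new bracket [5, 5.25]
m = 5.125, p(m) = -0.484375 (−); new bracket [5.125, 5.25]
m = 5.1875, p(m) = -0.2148 (−); new bracket [5.1875, 5.25]
m = 5.21875, p(m) = -0.0771 (−); new bracket [5.21875, 5.25]
m = 5.234375, p(m) = -0.0076 (−); new bracket [5.234375, 5.25]
m = 5.2421875, p(m) = 0.0274 (+); new bracket [5.234375, 5.2421875]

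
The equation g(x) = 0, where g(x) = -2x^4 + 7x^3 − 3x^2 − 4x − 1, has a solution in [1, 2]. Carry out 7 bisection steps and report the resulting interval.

[1.53125, 1.5390625]

m = 1.5, g(m) = -0.25 (−); new bracket [1.5, 2]
m = 1.75, g(m) = 1.570312 (+); new bracket [1.5, 1.75]
m = 1.625, g(m) = 0.669434 (+); new bracket [1.5, 1.625]
m = 1.5625, g(m) = 0.2077 (+); new bracket [1.5, 1.5625]
m = 1.53125, g(m) = -0.0221 (−); new bracket [1.53125, 1.5625]
m = 1.546875, g(m) = 0.0926 (+); new bracket [1.53125, 1.546875]
m = 1.5390625, g(m) = 0.0352 (+); new bracket [1.53125, 1.5390625]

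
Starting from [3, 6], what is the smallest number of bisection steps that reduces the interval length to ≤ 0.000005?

20

Width after n steps is 3/2^n. Need 2^n ≥ 3/0.000005 = 600000.
2^19 = 524288 < 600000 ≤ 2^20 = 1048576, so n = 20.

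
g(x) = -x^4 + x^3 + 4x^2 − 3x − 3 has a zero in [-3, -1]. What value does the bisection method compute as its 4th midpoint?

-1.625

x = -2 gives g = -5, negative; keep [-2, -1]
x = -1.5 gives g = 2.0625, positive; keep [-2, -1.5]
x = -1.75 gives g = -0.238281, negative; keep [-1.75, -1.5]
x = -1.625 gives g = 1.1736, positive; keep [-1.75, -1.625]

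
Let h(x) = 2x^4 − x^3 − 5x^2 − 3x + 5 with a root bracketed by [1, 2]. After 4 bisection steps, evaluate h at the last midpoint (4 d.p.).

x = 1.5 gives h = -4, negative; keep [1.5, 2]
x = 1.75 gives h = -2.164062, negative; keep [1.75, 2]
x = 1.875 gives h = -0.075684, negative; keep [1.875, 2]
x = 1.9375 gives h = 1.3284, positive; keep [1.875, 1.9375]

1.3284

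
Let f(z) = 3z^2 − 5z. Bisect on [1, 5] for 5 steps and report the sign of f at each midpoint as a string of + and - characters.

midpoint 3: f = 12 > 0 → [1, 3]
midpoint 2: f = 2 > 0 → [1, 2]
midpoint 1.5: f = -0.75 < 0 → [1.5, 2]
midpoint 1.75: f = 0.4375 > 0 → [1.5, 1.75]
midpoint 1.625: f = -0.2031 < 0 → [1.625, 1.75]

++-+-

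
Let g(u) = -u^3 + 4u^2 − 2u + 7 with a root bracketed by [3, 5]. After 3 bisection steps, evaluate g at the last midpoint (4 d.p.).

m = 4, g(m) = -1 (−); new bracket [3, 4]
m = 3.5, g(m) = 6.125 (+); new bracket [3.5, 4]
m = 3.75, g(m) = 3.015625 (+); new bracket [3.75, 4]

3.0156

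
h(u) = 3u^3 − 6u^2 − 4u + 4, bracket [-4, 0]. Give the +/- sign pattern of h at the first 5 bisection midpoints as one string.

--+++

h(-2) = -36 < 0, so the root lies in [-2, 0]
h(-1) = -1 < 0, so the root lies in [-1, 0]
h(-0.5) = 4.125 > 0, so the root lies in [-1, -0.5]
h(-0.75) = 2.3594 > 0, so the root lies in [-1, -0.75]
h(-0.875) = 0.8965 > 0, so the root lies in [-1, -0.875]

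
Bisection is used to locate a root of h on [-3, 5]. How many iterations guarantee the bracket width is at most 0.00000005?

28

Width after n steps is 8/2^n. Need 2^n ≥ 8/0.00000005 = 160000000.
2^27 = 134217728 < 160000000 ≤ 2^28 = 268435456, so n = 28.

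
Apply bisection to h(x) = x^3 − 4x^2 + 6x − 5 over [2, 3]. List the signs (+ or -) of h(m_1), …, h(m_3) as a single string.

+-+

h(2.5) = 0.625 > 0, so the root lies in [2, 2.5]
h(2.25) = -0.359375 < 0, so the root lies in [2.25, 2.5]
h(2.375) = 0.083984 > 0, so the root lies in [2.25, 2.375]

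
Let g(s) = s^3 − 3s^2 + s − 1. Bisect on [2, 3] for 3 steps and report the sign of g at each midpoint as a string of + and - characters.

--+

s = 2.5 gives g = -1.625, negative; keep [2.5, 3]
s = 2.75 gives g = -0.140625, negative; keep [2.75, 3]
s = 2.875 gives g = 0.841797, positive; keep [2.75, 2.875]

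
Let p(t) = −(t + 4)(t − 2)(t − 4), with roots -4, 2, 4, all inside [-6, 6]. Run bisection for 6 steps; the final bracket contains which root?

-4

midpoint 0: p = -32 < 0 → [-6, 0]
midpoint -3: p = -35 < 0 → [-6, -3]
midpoint -4.5: p = 27.625 > 0 → [-4.5, -3]
midpoint -3.75: p = -11.1406 < 0 → [-4.5, -3.75]
midpoint -4.125: p = 6.2207 > 0 → [-4.125, -3.75]
midpoint -3.9375: p = -2.9456 < 0 → [-4.125, -3.9375]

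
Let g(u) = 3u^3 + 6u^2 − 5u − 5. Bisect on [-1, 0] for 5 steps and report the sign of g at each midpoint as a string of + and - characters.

-+-++

midpoint -0.5: g = -1.375 < 0 → [-1, -0.5]
midpoint -0.75: g = 0.859375 > 0 → [-0.75, -0.5]
midpoint -0.625: g = -0.263672 < 0 → [-0.75, -0.625]
midpoint -0.6875: g = 0.2986 > 0 → [-0.6875, -0.625]
midpoint -0.65625: g = 0.0174 > 0 → [-0.65625, -0.625]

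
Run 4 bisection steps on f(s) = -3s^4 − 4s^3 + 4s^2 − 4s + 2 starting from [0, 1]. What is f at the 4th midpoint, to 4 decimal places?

0.0034

midpoint 0.5: f = 0.3125 > 0 → [0.5, 1]
midpoint 0.75: f = -1.386719 < 0 → [0.5, 0.75]
midpoint 0.625: f = -0.371826 < 0 → [0.5, 0.625]
midpoint 0.5625: f = 0.0034 > 0 → [0.5625, 0.625]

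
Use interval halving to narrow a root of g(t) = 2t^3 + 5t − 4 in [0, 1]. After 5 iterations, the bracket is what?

m = 0.5, g(m) = -1.25 (−); new bracket [0.5, 1]
m = 0.75, g(m) = 0.59375 (+); new bracket [0.5, 0.75]
m = 0.625, g(m) = -0.386719 (−); new bracket [0.625, 0.75]
m = 0.6875, g(m) = 0.0874 (+); new bracket [0.625, 0.6875]
m = 0.65625, g(m) = -0.1535 (−); new bracket [0.65625, 0.6875]

[0.65625, 0.6875]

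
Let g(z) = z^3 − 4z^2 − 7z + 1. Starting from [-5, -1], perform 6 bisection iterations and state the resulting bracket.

g(-3) = -41 < 0, so the root lies in [-3, -1]
g(-2) = -9 < 0, so the root lies in [-2, -1]
g(-1.5) = -0.875 < 0, so the root lies in [-1.5, -1]
g(-1.25) = 1.5469 > 0, so the root lies in [-1.5, -1.25]
g(-1.375) = 0.4629 > 0, so the root lies in [-1.5, -1.375]
g(-1.4375) = -0.1736 < 0, so the root lies in [-1.4375, -1.375]

[-1.4375, -1.375]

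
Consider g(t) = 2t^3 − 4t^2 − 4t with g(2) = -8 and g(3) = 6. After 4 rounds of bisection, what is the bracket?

[2.6875, 2.75]

m = 2.5, g(m) = -3.75 (−); new bracket [2.5, 3]
m = 2.75, g(m) = 0.34375 (+); new bracket [2.5, 2.75]
m = 2.625, g(m) = -1.886719 (−); new bracket [2.625, 2.75]
m = 2.6875, g(m) = -0.8188 (−); new bracket [2.6875, 2.75]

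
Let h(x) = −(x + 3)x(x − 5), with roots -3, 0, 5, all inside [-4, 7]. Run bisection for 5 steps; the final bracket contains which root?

5

x = 1.5 gives h = 23.625, positive; keep [1.5, 7]
x = 4.25 gives h = 23.109375, positive; keep [4.25, 7]
x = 5.625 gives h = -30.322266, negative; keep [4.25, 5.625]
x = 4.9375 gives h = 2.4495, positive; keep [4.9375, 5.625]
x = 5.28125 gives h = -12.3006, negative; keep [4.9375, 5.28125]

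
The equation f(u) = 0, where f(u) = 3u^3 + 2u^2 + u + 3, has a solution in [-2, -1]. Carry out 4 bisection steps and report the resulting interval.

[-1.1875, -1.125]

u = -1.5 gives f = -4.125, negative; keep [-1.5, -1]
u = -1.25 gives f = -0.984375, negative; keep [-1.25, -1]
u = -1.125 gives f = 0.134766, positive; keep [-1.25, -1.125]
u = -1.1875 gives f = -0.3909, negative; keep [-1.1875, -1.125]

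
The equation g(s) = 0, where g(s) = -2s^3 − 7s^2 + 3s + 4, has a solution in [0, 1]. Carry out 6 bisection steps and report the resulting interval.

[0.859375, 0.875]

midpoint 0.5: g = 3.5 > 0 → [0.5, 1]
midpoint 0.75: g = 1.46875 > 0 → [0.75, 1]
midpoint 0.875: g = -0.074219 < 0 → [0.75, 0.875]
midpoint 0.8125: g = 0.7437 > 0 → [0.8125, 0.875]
midpoint 0.84375: g = 0.3465 > 0 → [0.84375, 0.875]
midpoint 0.859375: g = 0.1391 > 0 → [0.859375, 0.875]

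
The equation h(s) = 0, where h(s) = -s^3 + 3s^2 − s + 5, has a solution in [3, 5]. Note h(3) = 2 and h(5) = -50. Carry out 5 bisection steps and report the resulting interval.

midpoint 4: h = -15 < 0 → [3, 4]
midpoint 3.5: h = -4.625 < 0 → [3, 3.5]
midpoint 3.25: h = -0.890625 < 0 → [3, 3.25]
midpoint 3.125: h = 0.6543 > 0 → [3.125, 3.25]
midpoint 3.1875: h = -0.0925 < 0 → [3.125, 3.1875]

[3.125, 3.1875]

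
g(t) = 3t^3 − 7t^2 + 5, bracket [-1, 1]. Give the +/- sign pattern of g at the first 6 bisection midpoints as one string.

midpoint 0: g = 5 > 0 → [-1, 0]
midpoint -0.5: g = 2.875 > 0 → [-1, -0.5]
midpoint -0.75: g = -0.203125 < 0 → [-0.75, -0.5]
midpoint -0.625: g = 1.5332 > 0 → [-0.75, -0.625]
midpoint -0.6875: g = 0.7166 > 0 → [-0.75, -0.6875]
midpoint -0.71875: g = 0.2699 > 0 → [-0.75, -0.71875]

++-+++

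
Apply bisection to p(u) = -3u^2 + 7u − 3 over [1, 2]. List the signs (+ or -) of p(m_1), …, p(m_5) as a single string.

++---

u = 1.5 gives p = 0.75, positive; keep [1.5, 2]
u = 1.75 gives p = 0.0625, positive; keep [1.75, 2]
u = 1.875 gives p = -0.421875, negative; keep [1.75, 1.875]
u = 1.8125 gives p = -0.168, negative; keep [1.75, 1.8125]
u = 1.78125 gives p = -0.0498, negative; keep [1.75, 1.78125]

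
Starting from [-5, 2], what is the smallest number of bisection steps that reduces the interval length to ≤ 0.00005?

18

Width after n steps is 7/2^n. Need 2^n ≥ 7/0.00005 = 140000.
2^17 = 131072 < 140000 ≤ 2^18 = 262144, so n = 18.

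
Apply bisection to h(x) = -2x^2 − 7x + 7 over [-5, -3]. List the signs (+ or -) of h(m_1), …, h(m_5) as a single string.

+-+--

m = -4, h(m) = 3 (+); new bracket [-5, -4]
m = -4.5, h(m) = -2 (−); new bracket [-4.5, -4]
m = -4.25, h(m) = 0.625 (+); new bracket [-4.5, -4.25]
m = -4.375, h(m) = -0.6562 (−); new bracket [-4.375, -4.25]
m = -4.3125, h(m) = -0.0078 (−); new bracket [-4.3125, -4.25]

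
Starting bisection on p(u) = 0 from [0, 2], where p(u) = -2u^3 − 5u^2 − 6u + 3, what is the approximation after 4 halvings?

0.375

m = 1, p(m) = -10 (−); new bracket [0, 1]
m = 0.5, p(m) = -1.5 (−); new bracket [0, 0.5]
m = 0.25, p(m) = 1.15625 (+); new bracket [0.25, 0.5]
m = 0.375, p(m) = -0.0586 (−); new bracket [0.25, 0.375]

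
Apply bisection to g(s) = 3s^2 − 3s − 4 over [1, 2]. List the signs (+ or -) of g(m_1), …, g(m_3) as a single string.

s = 1.5 gives g = -1.75, negative; keep [1.5, 2]
s = 1.75 gives g = -0.0625, negative; keep [1.75, 2]
s = 1.875 gives g = 0.921875, positive; keep [1.75, 1.875]

--+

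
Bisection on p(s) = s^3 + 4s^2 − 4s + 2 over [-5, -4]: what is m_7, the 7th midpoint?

-4.8984375

m = -4.5, p(m) = 9.875 (+); new bracket [-5, -4.5]
m = -4.75, p(m) = 4.078125 (+); new bracket [-5, -4.75]
m = -4.875, p(m) = 0.705078 (+); new bracket [-5, -4.875]
m = -4.9375, p(m) = -1.1052 (−); new bracket [-4.9375, -4.875]
m = -4.90625, p(m) = -0.1896 (−); new bracket [-4.90625, -4.875]
m = -4.890625, p(m) = 0.2603 (+); new bracket [-4.90625, -4.890625]
m = -4.8984375, p(m) = 0.036 (+); new bracket [-4.90625, -4.8984375]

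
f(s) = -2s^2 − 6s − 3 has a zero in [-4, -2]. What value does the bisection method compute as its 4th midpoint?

s = -3 gives f = -3, negative; keep [-3, -2]
s = -2.5 gives f = -0.5, negative; keep [-2.5, -2]
s = -2.25 gives f = 0.375, positive; keep [-2.5, -2.25]
s = -2.375 gives f = -0.0312, negative; keep [-2.375, -2.25]

-2.375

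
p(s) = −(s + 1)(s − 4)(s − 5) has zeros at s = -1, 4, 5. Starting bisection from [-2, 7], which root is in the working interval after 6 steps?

m = 2.5, p(m) = -13.125 (−); new bracket [-2, 2.5]
m = 0.25, p(m) = -22.265625 (−); new bracket [-2, 0.25]
m = -0.875, p(m) = -3.580078 (−); new bracket [-2, -0.875]
m = -1.4375, p(m) = 15.3142 (+); new bracket [-1.4375, -0.875]
m = -1.15625, p(m) = 4.9599 (+); new bracket [-1.15625, -0.875]
m = -1.015625, p(m) = 0.4714 (+); new bracket [-1.015625, -0.875]

-1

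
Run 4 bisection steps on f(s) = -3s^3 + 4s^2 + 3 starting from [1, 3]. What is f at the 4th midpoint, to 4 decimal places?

0.6895

s = 2 gives f = -5, negative; keep [1, 2]
s = 1.5 gives f = 1.875, positive; keep [1.5, 2]
s = 1.75 gives f = -0.828125, negative; keep [1.5, 1.75]
s = 1.625 gives f = 0.6895, positive; keep [1.625, 1.75]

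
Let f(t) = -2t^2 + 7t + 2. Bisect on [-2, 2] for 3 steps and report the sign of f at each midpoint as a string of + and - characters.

t = 0 gives f = 2, positive; keep [-2, 0]
t = -1 gives f = -7, negative; keep [-1, 0]
t = -0.5 gives f = -2, negative; keep [-0.5, 0]

+--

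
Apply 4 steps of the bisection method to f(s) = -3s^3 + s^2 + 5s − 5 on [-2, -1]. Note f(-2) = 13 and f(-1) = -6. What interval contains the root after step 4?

midpoint -1.5: f = -0.125 < 0 → [-2, -1.5]
midpoint -1.75: f = 5.390625 > 0 → [-1.75, -1.5]
midpoint -1.625: f = 2.388672 > 0 → [-1.625, -1.5]
midpoint -1.5625: f = 1.073 > 0 → [-1.5625, -1.5]

[-1.5625, -1.5]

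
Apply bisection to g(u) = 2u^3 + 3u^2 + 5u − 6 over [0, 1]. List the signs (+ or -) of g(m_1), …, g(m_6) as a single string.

-+---+

g(0.5) = -2.5 < 0, so the root lies in [0.5, 1]
g(0.75) = 0.28125 > 0, so the root lies in [0.5, 0.75]
g(0.625) = -1.214844 < 0, so the root lies in [0.625, 0.75]
g(0.6875) = -0.4946 < 0, so the root lies in [0.6875, 0.75]
g(0.71875) = -0.1138 < 0, so the root lies in [0.71875, 0.75]
g(0.734375) = 0.0819 > 0, so the root lies in [0.71875, 0.734375]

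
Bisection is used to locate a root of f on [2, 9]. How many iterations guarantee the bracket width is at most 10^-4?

Width after n steps is 7/2^n. Need 2^n ≥ 7/10^-4 = 70000.
2^16 = 65536 < 70000 ≤ 2^17 = 131072, so n = 17.

17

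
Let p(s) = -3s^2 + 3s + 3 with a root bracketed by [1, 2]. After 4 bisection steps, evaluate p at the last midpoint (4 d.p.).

0.3633

midpoint 1.5: p = 0.75 > 0 → [1.5, 2]
midpoint 1.75: p = -0.9375 < 0 → [1.5, 1.75]
midpoint 1.625: p = -0.046875 < 0 → [1.5, 1.625]
midpoint 1.5625: p = 0.3633 > 0 → [1.5625, 1.625]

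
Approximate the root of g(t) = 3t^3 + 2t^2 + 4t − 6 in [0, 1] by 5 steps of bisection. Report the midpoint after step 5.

0.78125

t = 0.5 gives g = -3.125, negative; keep [0.5, 1]
t = 0.75 gives g = -0.609375, negative; keep [0.75, 1]
t = 0.875 gives g = 1.041016, positive; keep [0.75, 0.875]
t = 0.8125 gives g = 0.1794, positive; keep [0.75, 0.8125]
t = 0.78125 gives g = -0.2238, negative; keep [0.78125, 0.8125]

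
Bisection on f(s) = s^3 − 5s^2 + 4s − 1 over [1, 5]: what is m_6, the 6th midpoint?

4.0625

m = 3, f(m) = -7 (−); new bracket [3, 5]
m = 4, f(m) = -1 (−); new bracket [4, 5]
m = 4.5, f(m) = 6.875 (+); new bracket [4, 4.5]
m = 4.25, f(m) = 2.4531 (+); new bracket [4, 4.25]
m = 4.125, f(m) = 0.6113 (+); new bracket [4, 4.125]
m = 4.0625, f(m) = -0.2224 (−); new bracket [4.0625, 4.125]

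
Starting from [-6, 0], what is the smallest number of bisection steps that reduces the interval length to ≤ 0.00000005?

Width after n steps is 6/2^n. Need 2^n ≥ 6/0.00000005 = 120000000.
2^26 = 67108864 < 120000000 ≤ 2^27 = 134217728, so n = 27.

27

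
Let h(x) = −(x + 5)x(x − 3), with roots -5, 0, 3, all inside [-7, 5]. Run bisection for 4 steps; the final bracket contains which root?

-5

h(-1) = -16 < 0, so the root lies in [-7, -1]
h(-4) = -28 < 0, so the root lies in [-7, -4]
h(-5.5) = 23.375 > 0, so the root lies in [-5.5, -4]
h(-4.75) = -9.2031 < 0, so the root lies in [-5.5, -4.75]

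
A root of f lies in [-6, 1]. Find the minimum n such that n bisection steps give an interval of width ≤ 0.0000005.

Width after n steps is 7/2^n. Need 2^n ≥ 7/0.0000005 = 14000000.
2^23 = 8388608 < 14000000 ≤ 2^24 = 16777216, so n = 24.

24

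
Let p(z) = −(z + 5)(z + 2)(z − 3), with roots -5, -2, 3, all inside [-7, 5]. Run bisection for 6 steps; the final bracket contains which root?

p(-1) = 16 > 0, so the root lies in [-1, 5]
p(2) = 28 > 0, so the root lies in [2, 5]
p(3.5) = -23.375 < 0, so the root lies in [2, 3.5]
p(2.75) = 9.2031 > 0, so the root lies in [2.75, 3.5]
p(3.125) = -5.2051 < 0, so the root lies in [2.75, 3.125]
p(2.9375) = 2.4495 > 0, so the root lies in [2.9375, 3.125]

3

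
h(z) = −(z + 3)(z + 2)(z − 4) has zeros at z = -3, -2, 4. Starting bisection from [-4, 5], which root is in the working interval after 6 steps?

4

midpoint 0.5: h = 30.625 > 0 → [0.5, 5]
midpoint 2.75: h = 34.140625 > 0 → [2.75, 5]
midpoint 3.875: h = 5.048828 > 0 → [3.875, 5]
midpoint 4.4375: h = -20.947 < 0 → [3.875, 4.4375]
midpoint 4.15625: h = -6.8837 < 0 → [3.875, 4.15625]
midpoint 4.015625: h = -0.6594 < 0 → [3.875, 4.015625]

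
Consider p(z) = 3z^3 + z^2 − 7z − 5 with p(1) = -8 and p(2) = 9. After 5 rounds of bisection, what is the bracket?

z = 1.5 gives p = -3.125, negative; keep [1.5, 2]
z = 1.75 gives p = 1.890625, positive; keep [1.5, 1.75]
z = 1.625 gives p = -0.861328, negative; keep [1.625, 1.75]
z = 1.6875 gives p = 0.4514, positive; keep [1.625, 1.6875]
z = 1.65625 gives p = -0.2205, negative; keep [1.65625, 1.6875]

[1.65625, 1.6875]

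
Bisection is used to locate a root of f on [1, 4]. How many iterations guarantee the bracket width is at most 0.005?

Width after n steps is 3/2^n. Need 2^n ≥ 3/0.005 = 600.
2^9 = 512 < 600 ≤ 2^10 = 1024, so n = 10.

10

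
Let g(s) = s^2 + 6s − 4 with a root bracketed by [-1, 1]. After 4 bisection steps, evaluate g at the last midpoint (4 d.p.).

m = 0, g(m) = -4 (−); new bracket [0, 1]
m = 0.5, g(m) = -0.75 (−); new bracket [0.5, 1]
m = 0.75, g(m) = 1.0625 (+); new bracket [0.5, 0.75]
m = 0.625, g(m) = 0.1406 (+); new bracket [0.5, 0.625]

0.1406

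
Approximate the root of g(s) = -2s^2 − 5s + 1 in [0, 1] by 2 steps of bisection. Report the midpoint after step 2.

g(0.5) = -2 < 0, so the root lies in [0, 0.5]
g(0.25) = -0.375 < 0, so the root lies in [0, 0.25]

0.25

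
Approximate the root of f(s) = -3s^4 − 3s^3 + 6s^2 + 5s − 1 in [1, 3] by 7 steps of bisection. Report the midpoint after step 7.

m = 2, f(m) = -39 (−); new bracket [1, 2]
m = 1.5, f(m) = -5.3125 (−); new bracket [1, 1.5]
m = 1.25, f(m) = 1.441406 (+); new bracket [1.25, 1.5]
m = 1.375, f(m) = -1.3035 (−); new bracket [1.25, 1.375]
m = 1.3125, f(m) = 0.2128 (+); new bracket [1.3125, 1.375]
m = 1.34375, f(m) = -0.5076 (−); new bracket [1.3125, 1.34375]
m = 1.328125, f(m) = -0.1382 (−); new bracket [1.3125, 1.328125]

1.328125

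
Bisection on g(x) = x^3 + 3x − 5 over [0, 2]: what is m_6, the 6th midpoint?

x = 1 gives g = -1, negative; keep [1, 2]
x = 1.5 gives g = 2.875, positive; keep [1, 1.5]
x = 1.25 gives g = 0.703125, positive; keep [1, 1.25]
x = 1.125 gives g = -0.2012, negative; keep [1.125, 1.25]
x = 1.1875 gives g = 0.2371, positive; keep [1.125, 1.1875]
x = 1.15625 gives g = 0.0146, positive; keep [1.125, 1.15625]

1.15625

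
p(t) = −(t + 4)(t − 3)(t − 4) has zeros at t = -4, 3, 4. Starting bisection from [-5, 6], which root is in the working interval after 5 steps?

-4

m = 0.5, p(m) = -39.375 (−); new bracket [-5, 0.5]
m = -2.25, p(m) = -57.421875 (−); new bracket [-5, -2.25]
m = -3.625, p(m) = -18.943359 (−); new bracket [-5, -3.625]
m = -4.3125, p(m) = 18.9954 (+); new bracket [-4.3125, -3.625]
m = -3.96875, p(m) = -1.7354 (−); new bracket [-4.3125, -3.96875]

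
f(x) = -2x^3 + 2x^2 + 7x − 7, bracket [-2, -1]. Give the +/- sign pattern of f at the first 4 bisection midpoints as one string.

x = -1.5 gives f = -6.25, negative; keep [-2, -1.5]
x = -1.75 gives f = -2.40625, negative; keep [-2, -1.75]
x = -1.875 gives f = 0.089844, positive; keep [-1.875, -1.75]
x = -1.8125 gives f = -1.2085, negative; keep [-1.875, -1.8125]

--+-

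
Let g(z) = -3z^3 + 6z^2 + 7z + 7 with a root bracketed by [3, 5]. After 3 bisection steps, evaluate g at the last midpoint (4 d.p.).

-9.8594

z = 4 gives g = -61, negative; keep [3, 4]
z = 3.5 gives g = -23.625, negative; keep [3, 3.5]
z = 3.25 gives g = -9.859375, negative; keep [3, 3.25]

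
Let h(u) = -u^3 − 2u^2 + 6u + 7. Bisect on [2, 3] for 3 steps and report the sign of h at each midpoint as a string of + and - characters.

--+

h(2.5) = -6.125 < 0, so the root lies in [2, 2.5]
h(2.25) = -1.015625 < 0, so the root lies in [2, 2.25]
h(2.125) = 1.123047 > 0, so the root lies in [2.125, 2.25]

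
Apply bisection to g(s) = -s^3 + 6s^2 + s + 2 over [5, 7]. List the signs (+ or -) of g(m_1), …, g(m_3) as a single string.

+--

m = 6, g(m) = 8 (+); new bracket [6, 7]
m = 6.5, g(m) = -12.625 (−); new bracket [6, 6.5]
m = 6.25, g(m) = -1.515625 (−); new bracket [6, 6.25]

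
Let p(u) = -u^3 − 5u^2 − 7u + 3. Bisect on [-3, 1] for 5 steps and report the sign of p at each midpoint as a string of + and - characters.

u = -1 gives p = 6, positive; keep [-1, 1]
u = 0 gives p = 3, positive; keep [0, 1]
u = 0.5 gives p = -1.875, negative; keep [0, 0.5]
u = 0.25 gives p = 0.9219, positive; keep [0.25, 0.5]
u = 0.375 gives p = -0.3809, negative; keep [0.25, 0.375]

++-+-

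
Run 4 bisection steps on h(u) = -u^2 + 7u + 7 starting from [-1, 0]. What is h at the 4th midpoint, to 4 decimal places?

-0.4414

u = -0.5 gives h = 3.25, positive; keep [-1, -0.5]
u = -0.75 gives h = 1.1875, positive; keep [-1, -0.75]
u = -0.875 gives h = 0.109375, positive; keep [-1, -0.875]
u = -0.9375 gives h = -0.4414, negative; keep [-0.9375, -0.875]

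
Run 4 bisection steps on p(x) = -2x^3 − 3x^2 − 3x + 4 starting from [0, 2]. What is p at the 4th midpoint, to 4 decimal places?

0.4648

m = 1, p(m) = -4 (−); new bracket [0, 1]
m = 0.5, p(m) = 1.5 (+); new bracket [0.5, 1]
m = 0.75, p(m) = -0.78125 (−); new bracket [0.5, 0.75]
m = 0.625, p(m) = 0.4648 (+); new bracket [0.625, 0.75]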